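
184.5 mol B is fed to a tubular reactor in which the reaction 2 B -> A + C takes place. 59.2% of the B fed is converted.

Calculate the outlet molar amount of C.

54.6 mol

B reacted = 0.592 × 184.5 = 109.2 mol; ν_B = −2, so ξ = 109.2/2 = 54.61 mol.
Outlet amounts (n = n₀ + ν ξ):
  B: 184.5 − 2(54.61) = 75.28
  A: 0 + 1(54.61) = 54.61
  C: 0 + 1(54.61) = 54.61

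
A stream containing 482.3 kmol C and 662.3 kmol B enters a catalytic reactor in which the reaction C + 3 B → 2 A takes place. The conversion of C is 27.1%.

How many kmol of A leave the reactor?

C reacted = 0.271 × 482.3 = 130.7 kmol; ν_C = −1, so ξ = 130.7/1 = 130.7 kmol.
Outlet amounts (n = n₀ + ν ξ):
  C: 482.3 − 1(130.7) = 351.6
  B: 662.3 − 3(130.7) = 270.2
  A: 0 + 2(130.7) = 261.4

261 kmol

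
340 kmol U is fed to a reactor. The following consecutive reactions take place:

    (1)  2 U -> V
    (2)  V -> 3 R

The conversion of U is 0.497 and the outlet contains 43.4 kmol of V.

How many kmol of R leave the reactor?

123 kmol

Conversion of U: U consumed = 2ξ₁ = 0.497 × 340 → ξ₁ = 84.49 kmol.
V balance: n_V = 0 + 1ξ₁ − 1ξ₂ = 43.4 → ξ₂ = (1·84.49 − 43.4)/1 = 41.09 kmol.
Outlet amounts (n = n₀ + Σ ν·ξ):
  U: 340 − 2(84.49) = 171
  V: 0 + 1(84.49) − 1(41.09) = 43.4
  R: 0 + 3(41.09) = 123.3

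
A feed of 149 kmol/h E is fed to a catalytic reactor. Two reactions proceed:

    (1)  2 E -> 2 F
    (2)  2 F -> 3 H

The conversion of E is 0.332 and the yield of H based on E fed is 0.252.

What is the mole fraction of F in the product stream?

Conversion of E: E consumed = 2ξ₁ = 0.332 × 149 → ξ₁ = 24.73 kmol/h.
Yield of H: 3ξ₂ / 149 = 0.252 → ξ₂ = 12.52 kmol/h.
Outlet amounts (n = n₀ + Σ ν·ξ):
  E: 149 − 2(24.73) = 99.53
  F: 0 + 2(24.73) − 2(12.52) = 24.44
  H: 0 + 3(12.52) = 37.55
Total out = 161.5 kmol/h; y_F = 24.44 / 161.5 = 0.1513.

0.151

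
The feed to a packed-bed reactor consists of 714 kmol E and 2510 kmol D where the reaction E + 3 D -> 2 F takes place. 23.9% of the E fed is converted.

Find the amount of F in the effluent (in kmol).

E reacted = 0.239 × 714 = 170.6 kmol; ν_E = −1, so ξ = 170.6/1 = 170.6 kmol.
Outlet amounts (n = n₀ + ν ξ):
  E: 714 − 1(170.6) = 543.4
  D: 2510 − 3(170.6) = 1998
  F: 0 + 2(170.6) = 341.3

341 kmol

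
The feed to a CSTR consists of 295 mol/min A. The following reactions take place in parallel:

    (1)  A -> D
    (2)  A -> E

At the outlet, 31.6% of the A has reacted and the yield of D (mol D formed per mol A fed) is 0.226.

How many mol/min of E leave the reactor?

Yield of D: 1ξ₁ / 295 = 0.226 → ξ₁ = 66.67 mol/min.
Conversion of A: 1ξ₁ + 1ξ₂ = 0.316 × 295 = 93.22 → ξ₂ = 26.55 mol/min.
Outlet amounts (n = n₀ + Σ ν·ξ):
  A: 295 − 1(66.67) − 1(26.55) = 201.8
  D: 0 + 1(66.67) = 66.67
  E: 0 + 1(26.55) = 26.55

26.5 mol/min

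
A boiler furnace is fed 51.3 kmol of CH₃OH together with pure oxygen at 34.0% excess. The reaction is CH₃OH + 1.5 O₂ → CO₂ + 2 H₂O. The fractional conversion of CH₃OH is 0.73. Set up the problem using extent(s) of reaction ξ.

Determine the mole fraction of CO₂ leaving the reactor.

Stoichiometric O₂ = 1.5 × 51.3 = 76.95 kmol; O₂ fed = 76.95 × 1.340 = 103.1 kmol.
Fuel reacted = 0.73 × 51.3 → ξ = 37.45 kmol.
Outlet (n = n₀ + ν ξ):
  CH₃OH: 51.3 − 1(37.45) = 13.85
  O₂: 103.1 − 1.5(37.45) = 46.94
  CO₂: 0 + 1(37.45) = 37.45
  H₂O: 0 + 2(37.45) = 74.9
Total out = 173.1 kmol; y_CO₂ = 37.45 / 173.1 = 0.2163.

0.216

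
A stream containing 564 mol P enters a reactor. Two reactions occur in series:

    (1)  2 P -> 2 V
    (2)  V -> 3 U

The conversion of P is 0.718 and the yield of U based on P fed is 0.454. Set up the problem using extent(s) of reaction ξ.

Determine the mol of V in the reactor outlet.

Conversion of P: P consumed = 2ξ₁ = 0.718 × 564 → ξ₁ = 202.5 mol.
Yield of U: 3ξ₂ / 564 = 0.454 → ξ₂ = 85.35 mol.
Outlet amounts (n = n₀ + Σ ν·ξ):
  P: 564 − 2(202.5) = 159
  V: 0 + 2(202.5) − 1(85.35) = 319.6
  U: 0 + 3(85.35) = 256.1

320 mol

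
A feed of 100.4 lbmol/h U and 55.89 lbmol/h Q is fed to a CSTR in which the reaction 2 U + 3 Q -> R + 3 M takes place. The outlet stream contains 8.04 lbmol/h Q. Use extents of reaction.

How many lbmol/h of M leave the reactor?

For Q: n = n₀ − 3ξ → 8.04 = 55.89 − 3ξ, giving ξ = 15.95 lbmol/h.
Outlet amounts (n = n₀ + ν ξ):
  U: 100.4 − 2(15.95) = 68.5
  Q: 55.89 − 3(15.95) = 8.04
  R: 0 + 1(15.95) = 15.95
  M: 0 + 3(15.95) = 47.85

47.9 lbmol/h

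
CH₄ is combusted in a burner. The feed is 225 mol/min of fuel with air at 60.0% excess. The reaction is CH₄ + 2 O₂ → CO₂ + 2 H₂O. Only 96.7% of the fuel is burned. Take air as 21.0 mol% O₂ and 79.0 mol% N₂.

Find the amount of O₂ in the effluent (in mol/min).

285 mol/min

Stoichiometric O₂ = 2 × 225 = 450 mol/min; O₂ fed = 450 × 1.600 = 720 mol/min.
N₂ fed = 720 × 79/21 = 2709 mol/min.
Fuel reacted = 0.967 × 225 → ξ = 217.6 mol/min.
Outlet (n = n₀ + ν ξ):
  CH₄: 225 − 1(217.6) = 7.425
  O₂: 720 − 2(217.6) = 284.9
  N₂: 2709 (inert)
  CO₂: 0 + 1(217.6) = 217.6
  H₂O: 0 + 2(217.6) = 435.1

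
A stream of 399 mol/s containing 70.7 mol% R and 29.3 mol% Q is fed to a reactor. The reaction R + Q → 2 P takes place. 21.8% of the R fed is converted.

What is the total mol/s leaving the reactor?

399 mol/s

R reacted = 0.218 × 282.1 = 61.5 mol/s; ν_R = −1, so ξ = 61.5/1 = 61.5 mol/s.
Outlet amounts (n = n₀ + ν ξ):
  R: 282.1 − 1(61.5) = 220.6
  Q: 116.9 − 1(61.5) = 55.41
  P: 0 + 2(61.5) = 123
Total out = 220.6 + 55.41 + 123 = 399 mol/s.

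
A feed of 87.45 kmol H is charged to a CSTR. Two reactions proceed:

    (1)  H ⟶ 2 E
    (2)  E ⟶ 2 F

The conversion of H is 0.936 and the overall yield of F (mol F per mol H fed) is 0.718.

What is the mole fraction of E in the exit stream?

0.659

Conversion of H: H consumed = 1ξ₁ = 0.936 × 87.45 → ξ₁ = 81.85 kmol.
Yield of F: 2ξ₂ / 87.45 = 0.718 → ξ₂ = 31.39 kmol.
Outlet amounts (n = n₀ + Σ ν·ξ):
  H: 87.45 − 1(81.85) = 5.597
  E: 0 + 2(81.85) − 1(31.39) = 132.3
  F: 0 + 2(31.39) = 62.79
Total out = 200.7 kmol; y_E = 132.3 / 200.7 = 0.6593.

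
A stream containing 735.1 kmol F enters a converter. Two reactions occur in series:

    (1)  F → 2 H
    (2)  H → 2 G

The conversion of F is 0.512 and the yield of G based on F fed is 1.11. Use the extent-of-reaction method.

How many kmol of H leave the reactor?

Conversion of F: F consumed = 1ξ₁ = 0.512 × 735.1 → ξ₁ = 376.4 kmol.
Yield of G: 2ξ₂ / 735.1 = 1.11 → ξ₂ = 408 kmol.
Outlet amounts (n = n₀ + Σ ν·ξ):
  F: 735.1 − 1(376.4) = 358.7
  H: 0 + 2(376.4) − 1(408) = 344.8
  G: 0 + 2(408) = 816

345 kmol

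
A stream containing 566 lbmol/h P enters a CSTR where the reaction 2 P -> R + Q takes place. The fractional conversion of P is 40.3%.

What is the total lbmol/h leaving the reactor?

566 lbmol/h

P reacted = 0.403 × 566 = 228.1 lbmol/h; ν_P = −2, so ξ = 228.1/2 = 114 lbmol/h.
Outlet amounts (n = n₀ + ν ξ):
  P: 566 − 2(114) = 337.9
  R: 0 + 1(114) = 114
  Q: 0 + 1(114) = 114
Total out = 337.9 + 114 + 114 = 566 lbmol/h.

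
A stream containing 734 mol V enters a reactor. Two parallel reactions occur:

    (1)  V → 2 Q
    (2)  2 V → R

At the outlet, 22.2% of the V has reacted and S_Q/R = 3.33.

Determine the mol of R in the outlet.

44.5 mol

Conversion of V: V consumed = 0.222 × 734 = 162.9 mol = 1ξ₁ + 2ξ₂.
Selectivity: 2ξ₁ / (1ξ₂) = 3.33 → ξ₁ = 1.665 ξ₂.
Substitute: (1·1.665 + 2) ξ₂ = 162.9 → ξ₂ = 44.46 mol, ξ₁ = 74.03 mol.
Outlet amounts (n = n₀ + Σ ν·ξ):
  V: 734 − 1(74.03) − 2(44.46) = 571.1
  Q: 0 + 2(74.03) = 148.1
  R: 0 + 1(44.46) = 44.46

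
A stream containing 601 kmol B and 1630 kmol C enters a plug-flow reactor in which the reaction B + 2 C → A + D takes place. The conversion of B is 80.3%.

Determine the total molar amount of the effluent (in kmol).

1750 kmol

B reacted = 0.803 × 601 = 482.6 kmol; ν_B = −1, so ξ = 482.6/1 = 482.6 kmol.
Outlet amounts (n = n₀ + ν ξ):
  B: 601 − 1(482.6) = 118.4
  C: 1630 − 2(482.6) = 664.8
  A: 0 + 1(482.6) = 482.6
  D: 0 + 1(482.6) = 482.6
Total out = 118.4 + 664.8 + 482.6 + 482.6 = 1748 kmol.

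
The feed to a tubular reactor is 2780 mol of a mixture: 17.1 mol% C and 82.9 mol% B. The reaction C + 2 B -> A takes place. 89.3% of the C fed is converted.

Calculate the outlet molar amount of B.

C reacted = 0.893 × 475.4 = 424.5 mol; ν_C = −1, so ξ = 424.5/1 = 424.5 mol.
Outlet amounts (n = n₀ + ν ξ):
  C: 475.4 − 1(424.5) = 50.87
  B: 2305 − 2(424.5) = 1456
  A: 0 + 1(424.5) = 424.5

1460 mol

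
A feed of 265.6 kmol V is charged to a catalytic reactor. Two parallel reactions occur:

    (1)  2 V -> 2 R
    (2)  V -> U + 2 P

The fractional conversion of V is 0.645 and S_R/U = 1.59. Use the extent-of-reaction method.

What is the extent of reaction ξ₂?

ξ₂ = 66.1 kmol

Conversion of V: V consumed = 0.645 × 265.6 = 171.3 kmol = 2ξ₁ + 1ξ₂.
Selectivity: 2ξ₁ / (1ξ₂) = 1.59 → ξ₁ = 0.795 ξ₂.
Substitute: (2·0.795 + 1) ξ₂ = 171.3 → ξ₂ = 66.14 kmol, ξ₁ = 52.58 kmol.
Outlet amounts (n = n₀ + Σ ν·ξ):
  V: 265.6 − 2(52.58) − 1(66.14) = 94.29
  R: 0 + 2(52.58) = 105.2
  U: 0 + 1(66.14) = 66.14
  P: 0 + 2(66.14) = 132.3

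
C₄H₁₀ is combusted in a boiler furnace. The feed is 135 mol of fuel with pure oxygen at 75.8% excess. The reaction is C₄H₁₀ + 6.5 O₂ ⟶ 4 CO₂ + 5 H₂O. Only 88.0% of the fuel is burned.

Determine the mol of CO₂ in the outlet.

475 mol

Stoichiometric O₂ = 6.5 × 135 = 877.5 mol; O₂ fed = 877.5 × 1.758 = 1543 mol.
Fuel reacted = 0.88 × 135 → ξ = 118.8 mol.
Outlet (n = n₀ + ν ξ):
  C₄H₁₀: 135 − 1(118.8) = 16.2
  O₂: 1543 − 6.5(118.8) = 770.4
  CO₂: 0 + 4(118.8) = 475.2
  H₂O: 0 + 5(118.8) = 594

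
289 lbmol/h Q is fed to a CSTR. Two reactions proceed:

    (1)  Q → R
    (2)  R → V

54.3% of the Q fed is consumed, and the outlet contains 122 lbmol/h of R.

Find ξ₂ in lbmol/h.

ξ₂ = 34.9 lbmol/h

Conversion of Q: Q consumed = 1ξ₁ = 0.543 × 289 → ξ₁ = 156.9 lbmol/h.
R balance: n_R = 0 + 1ξ₁ − 1ξ₂ = 122 → ξ₂ = (1·156.9 − 122)/1 = 34.93 lbmol/h.
Outlet amounts (n = n₀ + Σ ν·ξ):
  Q: 289 − 1(156.9) = 132.1
  R: 0 + 1(156.9) − 1(34.93) = 122
  V: 0 + 1(34.93) = 34.93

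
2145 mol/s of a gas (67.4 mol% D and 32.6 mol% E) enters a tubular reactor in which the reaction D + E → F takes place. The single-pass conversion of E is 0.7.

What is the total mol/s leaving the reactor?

E reacted = 0.7 × 699.3 = 489.5 mol/s; ν_E = −1, so ξ = 489.5/1 = 489.5 mol/s.
Outlet amounts (n = n₀ + ν ξ):
  D: 1446 − 1(489.5) = 956.2
  E: 699.3 − 1(489.5) = 209.8
  F: 0 + 1(489.5) = 489.5
Total out = 956.2 + 209.8 + 489.5 = 1656 mol/s.

1660 mol/s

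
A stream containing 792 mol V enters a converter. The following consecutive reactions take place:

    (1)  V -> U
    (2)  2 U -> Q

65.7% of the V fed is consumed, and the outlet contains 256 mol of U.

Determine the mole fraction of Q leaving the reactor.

Conversion of V: V consumed = 1ξ₁ = 0.657 × 792 → ξ₁ = 520.3 mol.
U balance: n_U = 0 + 1ξ₁ − 2ξ₂ = 256 → ξ₂ = (1·520.3 − 256)/2 = 132.2 mol.
Outlet amounts (n = n₀ + Σ ν·ξ):
  V: 792 − 1(520.3) = 271.7
  U: 0 + 1(520.3) − 2(132.2) = 256
  Q: 0 + 1(132.2) = 132.2
Total out = 659.8 mol; y_Q = 132.2 / 659.8 = 0.2003.

0.2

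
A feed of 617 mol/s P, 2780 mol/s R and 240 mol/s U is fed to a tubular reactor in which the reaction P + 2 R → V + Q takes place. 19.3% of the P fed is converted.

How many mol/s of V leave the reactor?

119 mol/s

P reacted = 0.193 × 617 = 119.1 mol/s; ν_P = −1, so ξ = 119.1/1 = 119.1 mol/s.
Outlet amounts (n = n₀ + ν ξ):
  P: 617 − 1(119.1) = 497.9
  R: 2780 − 2(119.1) = 2542
  V: 0 + 1(119.1) = 119.1
  Q: 0 + 1(119.1) = 119.1
  U: 240 (inert)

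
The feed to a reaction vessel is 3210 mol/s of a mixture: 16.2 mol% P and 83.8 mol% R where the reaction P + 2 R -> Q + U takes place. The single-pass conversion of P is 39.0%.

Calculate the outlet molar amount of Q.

203 mol/s

P reacted = 0.39 × 520 = 202.8 mol/s; ν_P = −1, so ξ = 202.8/1 = 202.8 mol/s.
Outlet amounts (n = n₀ + ν ξ):
  P: 520 − 1(202.8) = 317.2
  R: 2690 − 2(202.8) = 2284
  Q: 0 + 1(202.8) = 202.8
  U: 0 + 1(202.8) = 202.8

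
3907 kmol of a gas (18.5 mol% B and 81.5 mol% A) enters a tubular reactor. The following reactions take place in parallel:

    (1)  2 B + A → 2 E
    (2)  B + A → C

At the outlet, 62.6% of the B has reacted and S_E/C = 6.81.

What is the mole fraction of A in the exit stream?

Conversion of B: B consumed = 0.626 × 722.8 = 452.5 kmol = 2ξ₁ + 1ξ₂.
Selectivity: 2ξ₁ / (1ξ₂) = 6.81 → ξ₁ = 3.405 ξ₂.
Substitute: (2·3.405 + 1) ξ₂ = 452.5 → ξ₂ = 57.93 kmol, ξ₁ = 197.3 kmol.
Outlet amounts (n = n₀ + Σ ν·ξ):
  B: 722.8 − 2(197.3) − 1(57.93) = 270.3
  A: 3184 − 1(197.3) − 1(57.93) = 2929
  E: 0 + 2(197.3) = 394.5
  C: 0 + 1(57.93) = 57.93
Total out = 3652 kmol; y_A = 2929 / 3652 = 0.8021.

0.802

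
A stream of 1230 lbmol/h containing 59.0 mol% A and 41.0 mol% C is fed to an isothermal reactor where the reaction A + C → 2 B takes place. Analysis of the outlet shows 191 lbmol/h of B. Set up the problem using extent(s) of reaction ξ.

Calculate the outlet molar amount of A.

630 lbmol/h

For B: n = n₀ + 2ξ → 191 = 0 + 2ξ, giving ξ = 95.5 lbmol/h.
Outlet amounts (n = n₀ + ν ξ):
  A: 725.7 − 1(95.5) = 630.2
  C: 504.3 − 1(95.5) = 408.8
  B: 0 + 2(95.5) = 191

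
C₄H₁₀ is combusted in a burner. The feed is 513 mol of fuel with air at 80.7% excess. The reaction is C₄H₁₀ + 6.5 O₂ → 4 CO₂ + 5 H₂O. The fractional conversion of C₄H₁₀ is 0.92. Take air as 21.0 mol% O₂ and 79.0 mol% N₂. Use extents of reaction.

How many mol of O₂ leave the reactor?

2960 mol

Stoichiometric O₂ = 6.5 × 513 = 3334 mol; O₂ fed = 3334 × 1.807 = 6025 mol.
N₂ fed = 6025 × 79/21 = 22670 mol.
Fuel reacted = 0.92 × 513 → ξ = 472 mol.
Outlet (n = n₀ + ν ξ):
  C₄H₁₀: 513 − 1(472) = 41.04
  O₂: 6025 − 6.5(472) = 2958
  N₂: 22670 (inert)
  CO₂: 0 + 4(472) = 1888
  H₂O: 0 + 5(472) = 2360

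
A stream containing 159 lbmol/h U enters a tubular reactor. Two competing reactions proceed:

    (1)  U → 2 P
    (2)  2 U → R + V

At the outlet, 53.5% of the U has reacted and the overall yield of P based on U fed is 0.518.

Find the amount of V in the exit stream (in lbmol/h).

21.9 lbmol/h

Yield of P: 2ξ₁ / 159 = 0.518 → ξ₁ = 41.18 lbmol/h.
Conversion of U: 1ξ₁ + 2ξ₂ = 0.535 × 159 = 85.07 → ξ₂ = 21.94 lbmol/h.
Outlet amounts (n = n₀ + Σ ν·ξ):
  U: 159 − 1(41.18) − 2(21.94) = 73.93
  P: 0 + 2(41.18) = 82.36
  R: 0 + 1(21.94) = 21.94
  V: 0 + 1(21.94) = 21.94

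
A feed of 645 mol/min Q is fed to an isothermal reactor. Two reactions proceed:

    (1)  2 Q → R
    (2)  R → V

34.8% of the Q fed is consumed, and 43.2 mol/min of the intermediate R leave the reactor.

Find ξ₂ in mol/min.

ξ₂ = 69 mol/min

Conversion of Q: Q consumed = 2ξ₁ = 0.348 × 645 → ξ₁ = 112.2 mol/min.
R balance: n_R = 0 + 1ξ₁ − 1ξ₂ = 43.2 → ξ₂ = (1·112.2 − 43.2)/1 = 69.03 mol/min.
Outlet amounts (n = n₀ + Σ ν·ξ):
  Q: 645 − 2(112.2) = 420.5
  R: 0 + 1(112.2) − 1(69.03) = 43.2
  V: 0 + 1(69.03) = 69.03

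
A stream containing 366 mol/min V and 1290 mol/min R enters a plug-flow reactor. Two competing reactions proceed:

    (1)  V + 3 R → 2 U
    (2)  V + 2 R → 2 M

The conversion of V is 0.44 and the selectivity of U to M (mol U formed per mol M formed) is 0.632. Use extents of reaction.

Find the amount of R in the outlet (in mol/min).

Conversion of V: V consumed = 0.44 × 366 = 161 mol/min = 1ξ₁ + 1ξ₂.
Selectivity: 2ξ₁ / (2ξ₂) = 0.632 → ξ₁ = 0.632 ξ₂.
Substitute: (1·0.632 + 1) ξ₂ = 161 → ξ₂ = 98.68 mol/min, ξ₁ = 62.36 mol/min.
Outlet amounts (n = n₀ + Σ ν·ξ):
  V: 366 − 1(62.36) − 1(98.68) = 205
  R: 1290 − 3(62.36) − 2(98.68) = 905.6
  U: 0 + 2(62.36) = 124.7
  M: 0 + 2(98.68) = 197.4

906 mol/min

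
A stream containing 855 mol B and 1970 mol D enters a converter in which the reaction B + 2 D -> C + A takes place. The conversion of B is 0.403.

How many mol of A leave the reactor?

345 mol

B reacted = 0.403 × 855 = 344.6 mol; ν_B = −1, so ξ = 344.6/1 = 344.6 mol.
Outlet amounts (n = n₀ + ν ξ):
  B: 855 − 1(344.6) = 510.4
  D: 1970 − 2(344.6) = 1281
  C: 0 + 1(344.6) = 344.6
  A: 0 + 1(344.6) = 344.6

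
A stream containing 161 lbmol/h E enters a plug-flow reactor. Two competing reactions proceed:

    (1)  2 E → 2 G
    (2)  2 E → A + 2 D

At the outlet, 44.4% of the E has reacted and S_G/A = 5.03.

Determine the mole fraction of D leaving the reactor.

Conversion of E: E consumed = 0.444 × 161 = 71.48 lbmol/h = 2ξ₁ + 2ξ₂.
Selectivity: 2ξ₁ / (1ξ₂) = 5.03 → ξ₁ = 2.515 ξ₂.
Substitute: (2·2.515 + 2) ξ₂ = 71.48 → ξ₂ = 10.17 lbmol/h, ξ₁ = 25.57 lbmol/h.
Outlet amounts (n = n₀ + Σ ν·ξ):
  E: 161 − 2(25.57) − 2(10.17) = 89.52
  G: 0 + 2(25.57) = 51.15
  A: 0 + 1(10.17) = 10.17
  D: 0 + 2(10.17) = 20.34
Total out = 171.2 lbmol/h; y_D = 20.34 / 171.2 = 0.1188.

0.119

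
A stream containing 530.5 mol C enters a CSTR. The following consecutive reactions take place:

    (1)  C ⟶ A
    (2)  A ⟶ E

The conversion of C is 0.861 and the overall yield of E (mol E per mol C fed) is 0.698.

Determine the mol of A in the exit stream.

Conversion of C: C consumed = 1ξ₁ = 0.861 × 530.5 → ξ₁ = 456.8 mol.
Yield of E: 1ξ₂ / 530.5 = 0.698 → ξ₂ = 370.3 mol.
Outlet amounts (n = n₀ + Σ ν·ξ):
  C: 530.5 − 1(456.8) = 73.74
  A: 0 + 1(456.8) − 1(370.3) = 86.47
  E: 0 + 1(370.3) = 370.3

86.5 mol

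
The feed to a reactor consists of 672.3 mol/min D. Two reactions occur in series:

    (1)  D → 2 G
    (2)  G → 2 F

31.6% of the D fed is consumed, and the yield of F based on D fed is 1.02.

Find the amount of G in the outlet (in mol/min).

Conversion of D: D consumed = 1ξ₁ = 0.316 × 672.3 → ξ₁ = 212.4 mol/min.
Yield of F: 2ξ₂ / 672.3 = 1.02 → ξ₂ = 342.9 mol/min.
Outlet amounts (n = n₀ + Σ ν·ξ):
  D: 672.3 − 1(212.4) = 459.9
  G: 0 + 2(212.4) − 1(342.9) = 82.02
  F: 0 + 2(342.9) = 685.7

82 mol/min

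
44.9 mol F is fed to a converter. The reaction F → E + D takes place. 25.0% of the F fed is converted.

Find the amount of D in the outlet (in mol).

11.2 mol

F reacted = 0.25 × 44.9 = 11.22 mol; ν_F = −1, so ξ = 11.22/1 = 11.22 mol.
Outlet amounts (n = n₀ + ν ξ):
  F: 44.9 − 1(11.22) = 33.67
  E: 0 + 1(11.22) = 11.22
  D: 0 + 1(11.22) = 11.22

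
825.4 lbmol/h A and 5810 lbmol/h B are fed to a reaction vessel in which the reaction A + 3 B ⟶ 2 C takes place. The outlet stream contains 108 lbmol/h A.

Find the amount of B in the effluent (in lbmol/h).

3660 lbmol/h

For A: n = n₀ − 1ξ → 108 = 825.4 − 1ξ, giving ξ = 717.4 lbmol/h.
Outlet amounts (n = n₀ + ν ξ):
  A: 825.4 − 1(717.4) = 108
  B: 5810 − 3(717.4) = 3658
  C: 0 + 2(717.4) = 1435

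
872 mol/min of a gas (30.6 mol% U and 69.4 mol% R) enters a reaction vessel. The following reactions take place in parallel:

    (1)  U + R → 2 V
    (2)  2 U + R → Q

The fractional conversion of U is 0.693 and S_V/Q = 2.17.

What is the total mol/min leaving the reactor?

Conversion of U: U consumed = 0.693 × 266.8 = 184.9 mol/min = 1ξ₁ + 2ξ₂.
Selectivity: 2ξ₁ / (1ξ₂) = 2.17 → ξ₁ = 1.085 ξ₂.
Substitute: (1·1.085 + 2) ξ₂ = 184.9 → ξ₂ = 59.94 mol/min, ξ₁ = 65.03 mol/min.
Outlet amounts (n = n₀ + Σ ν·ξ):
  U: 266.8 − 1(65.03) − 2(59.94) = 81.92
  R: 605.2 − 1(65.03) − 1(59.94) = 480.2
  V: 0 + 2(65.03) = 130.1
  Q: 0 + 1(59.94) = 59.94
Total out = 81.92 + 480.2 + 130.1 + 59.94 = 752.1 mol/min.

752 mol/min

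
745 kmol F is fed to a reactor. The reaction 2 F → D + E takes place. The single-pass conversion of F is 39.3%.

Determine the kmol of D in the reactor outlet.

F reacted = 0.393 × 745 = 292.8 kmol; ν_F = −2, so ξ = 292.8/2 = 146.4 kmol.
Outlet amounts (n = n₀ + ν ξ):
  F: 745 − 2(146.4) = 452.2
  D: 0 + 1(146.4) = 146.4
  E: 0 + 1(146.4) = 146.4

146 kmol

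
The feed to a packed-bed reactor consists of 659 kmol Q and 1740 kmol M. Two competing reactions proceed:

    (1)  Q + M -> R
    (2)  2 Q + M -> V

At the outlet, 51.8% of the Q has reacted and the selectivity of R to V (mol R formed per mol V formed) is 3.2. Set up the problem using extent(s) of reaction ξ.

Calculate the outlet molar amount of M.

Conversion of Q: Q consumed = 0.518 × 659 = 341.4 kmol = 1ξ₁ + 2ξ₂.
Selectivity: 1ξ₁ / (1ξ₂) = 3.2 → ξ₁ = 3.2 ξ₂.
Substitute: (1·3.2 + 2) ξ₂ = 341.4 → ξ₂ = 65.65 kmol, ξ₁ = 210.1 kmol.
Outlet amounts (n = n₀ + Σ ν·ξ):
  Q: 659 − 1(210.1) − 2(65.65) = 317.6
  M: 1740 − 1(210.1) − 1(65.65) = 1464
  R: 0 + 1(210.1) = 210.1
  V: 0 + 1(65.65) = 65.65

1460 kmol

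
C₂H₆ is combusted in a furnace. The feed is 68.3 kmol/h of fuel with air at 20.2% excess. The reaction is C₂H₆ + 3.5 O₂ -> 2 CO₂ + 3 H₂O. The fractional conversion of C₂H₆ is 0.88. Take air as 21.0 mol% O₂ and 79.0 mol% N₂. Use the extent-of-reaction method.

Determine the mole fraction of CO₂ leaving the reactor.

Stoichiometric O₂ = 3.5 × 68.3 = 239 kmol/h; O₂ fed = 239 × 1.202 = 287.3 kmol/h.
N₂ fed = 287.3 × 79/21 = 1081 kmol/h.
Fuel reacted = 0.88 × 68.3 → ξ = 60.1 kmol/h.
Outlet (n = n₀ + ν ξ):
  C₂H₆: 68.3 − 1(60.1) = 8.196
  O₂: 287.3 − 3.5(60.1) = 76.97
  N₂: 1081 (inert)
  CO₂: 0 + 2(60.1) = 120.2
  H₂O: 0 + 3(60.1) = 180.3
Total out = 1467 kmol/h; y_CO₂ = 120.2 / 1467 = 0.08196.

0.082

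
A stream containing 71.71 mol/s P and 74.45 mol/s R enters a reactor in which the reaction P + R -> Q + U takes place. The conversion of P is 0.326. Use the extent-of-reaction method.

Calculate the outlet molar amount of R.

P reacted = 0.326 × 71.71 = 23.38 mol/s; ν_P = −1, so ξ = 23.38/1 = 23.38 mol/s.
Outlet amounts (n = n₀ + ν ξ):
  P: 71.71 − 1(23.38) = 48.33
  R: 74.45 − 1(23.38) = 51.07
  Q: 0 + 1(23.38) = 23.38
  U: 0 + 1(23.38) = 23.38

51.1 mol/s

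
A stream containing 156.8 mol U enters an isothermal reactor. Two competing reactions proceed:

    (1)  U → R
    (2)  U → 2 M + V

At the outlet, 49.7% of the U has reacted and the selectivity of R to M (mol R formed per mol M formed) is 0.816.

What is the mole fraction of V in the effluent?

Conversion of U: U consumed = 0.497 × 156.8 = 77.93 mol = 1ξ₁ + 1ξ₂.
Selectivity: 1ξ₁ / (2ξ₂) = 0.816 → ξ₁ = 1.632 ξ₂.
Substitute: (1·1.632 + 1) ξ₂ = 77.93 → ξ₂ = 29.61 mol, ξ₁ = 48.32 mol.
Outlet amounts (n = n₀ + Σ ν·ξ):
  U: 156.8 − 1(48.32) − 1(29.61) = 78.87
  R: 0 + 1(48.32) = 48.32
  M: 0 + 2(29.61) = 59.22
  V: 0 + 1(29.61) = 29.61
Total out = 216 mol; y_V = 29.61 / 216 = 0.1371.

0.137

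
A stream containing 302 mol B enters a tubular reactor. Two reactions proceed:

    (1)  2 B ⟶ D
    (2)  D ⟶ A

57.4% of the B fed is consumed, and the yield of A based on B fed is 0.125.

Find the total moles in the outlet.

Conversion of B: B consumed = 2ξ₁ = 0.574 × 302 → ξ₁ = 86.67 mol.
Yield of A: 1ξ₂ / 302 = 0.125 → ξ₂ = 37.75 mol.
Outlet amounts (n = n₀ + Σ ν·ξ):
  B: 302 − 2(86.67) = 128.7
  D: 0 + 1(86.67) − 1(37.75) = 48.92
  A: 0 + 1(37.75) = 37.75
Total out = 128.7 + 48.92 + 37.75 = 215.3 mol.

215 mol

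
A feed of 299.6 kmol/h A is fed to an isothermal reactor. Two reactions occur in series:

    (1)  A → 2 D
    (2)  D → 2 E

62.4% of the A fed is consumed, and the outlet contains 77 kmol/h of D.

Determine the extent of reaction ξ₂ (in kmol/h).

ξ₂ = 297 kmol/h

Conversion of A: A consumed = 1ξ₁ = 0.624 × 299.6 → ξ₁ = 187 kmol/h.
D balance: n_D = 0 + 2ξ₁ − 1ξ₂ = 77 → ξ₂ = (2·187 − 77)/1 = 296.9 kmol/h.
Outlet amounts (n = n₀ + Σ ν·ξ):
  A: 299.6 − 1(187) = 112.6
  D: 0 + 2(187) − 1(296.9) = 77
  E: 0 + 2(296.9) = 593.8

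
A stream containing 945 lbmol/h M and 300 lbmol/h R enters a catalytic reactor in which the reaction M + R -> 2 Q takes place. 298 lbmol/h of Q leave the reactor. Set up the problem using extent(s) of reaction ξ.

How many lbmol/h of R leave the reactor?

For Q: n = n₀ + 2ξ → 298 = 0 + 2ξ, giving ξ = 149 lbmol/h.
Outlet amounts (n = n₀ + ν ξ):
  M: 945 − 1(149) = 796
  R: 300 − 1(149) = 151
  Q: 0 + 2(149) = 298

151 lbmol/h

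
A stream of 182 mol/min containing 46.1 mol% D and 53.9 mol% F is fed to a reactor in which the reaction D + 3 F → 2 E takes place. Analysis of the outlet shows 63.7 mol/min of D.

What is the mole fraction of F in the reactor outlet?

For D: n = n₀ − 1ξ → 63.7 = 83.9 − 1ξ, giving ξ = 20.2 mol/min.
Outlet amounts (n = n₀ + ν ξ):
  D: 83.9 − 1(20.2) = 63.7
  F: 98.1 − 3(20.2) = 37.49
  E: 0 + 2(20.2) = 40.4
Total out = 141.6 mol/min; y_F = 37.49 / 141.6 = 0.2648.

0.265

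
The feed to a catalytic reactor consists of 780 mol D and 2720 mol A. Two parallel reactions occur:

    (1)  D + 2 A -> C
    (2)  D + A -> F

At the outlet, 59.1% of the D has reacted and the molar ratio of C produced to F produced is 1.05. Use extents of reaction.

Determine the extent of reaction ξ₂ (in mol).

Conversion of D: D consumed = 0.591 × 780 = 461 mol = 1ξ₁ + 1ξ₂.
Selectivity: 1ξ₁ / (1ξ₂) = 1.05 → ξ₁ = 1.05 ξ₂.
Substitute: (1·1.05 + 1) ξ₂ = 461 → ξ₂ = 224.9 mol, ξ₁ = 236.1 mol.
Outlet amounts (n = n₀ + Σ ν·ξ):
  D: 780 − 1(236.1) − 1(224.9) = 319
  A: 2720 − 2(236.1) − 1(224.9) = 2023
  C: 0 + 1(236.1) = 236.1
  F: 0 + 1(224.9) = 224.9

ξ₂ = 225 mol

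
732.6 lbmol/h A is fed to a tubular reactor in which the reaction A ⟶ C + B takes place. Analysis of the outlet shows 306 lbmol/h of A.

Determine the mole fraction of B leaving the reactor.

0.368

For A: n = n₀ − 1ξ → 306 = 732.6 − 1ξ, giving ξ = 426.6 lbmol/h.
Outlet amounts (n = n₀ + ν ξ):
  A: 732.6 − 1(426.6) = 306
  C: 0 + 1(426.6) = 426.6
  B: 0 + 1(426.6) = 426.6
Total out = 1159 lbmol/h; y_B = 426.6 / 1159 = 0.368.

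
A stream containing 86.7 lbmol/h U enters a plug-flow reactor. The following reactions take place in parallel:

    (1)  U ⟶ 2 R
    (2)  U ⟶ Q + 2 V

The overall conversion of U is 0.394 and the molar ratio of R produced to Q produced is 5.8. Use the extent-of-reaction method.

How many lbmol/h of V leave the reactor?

Conversion of U: U consumed = 0.394 × 86.7 = 34.16 lbmol/h = 1ξ₁ + 1ξ₂.
Selectivity: 2ξ₁ / (1ξ₂) = 5.8 → ξ₁ = 2.9 ξ₂.
Substitute: (1·2.9 + 1) ξ₂ = 34.16 → ξ₂ = 8.759 lbmol/h, ξ₁ = 25.4 lbmol/h.
Outlet amounts (n = n₀ + Σ ν·ξ):
  U: 86.7 − 1(25.4) − 1(8.759) = 52.54
  R: 0 + 2(25.4) = 50.8
  Q: 0 + 1(8.759) = 8.759
  V: 0 + 2(8.759) = 17.52

17.5 lbmol/h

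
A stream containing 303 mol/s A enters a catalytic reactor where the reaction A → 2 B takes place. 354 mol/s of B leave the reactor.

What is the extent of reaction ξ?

ξ = 177 mol/s

For B: n = n₀ + 2ξ → 354 = 0 + 2ξ, giving ξ = 177 mol/s.
Outlet amounts (n = n₀ + ν ξ):
  A: 303 − 1(177) = 126
  B: 0 + 2(177) = 354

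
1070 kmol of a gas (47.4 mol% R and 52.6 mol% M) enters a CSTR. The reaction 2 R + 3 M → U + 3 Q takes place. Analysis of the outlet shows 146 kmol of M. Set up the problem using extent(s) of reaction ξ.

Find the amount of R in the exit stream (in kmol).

229 kmol

For M: n = n₀ − 3ξ → 146 = 562.8 − 3ξ, giving ξ = 138.9 kmol.
Outlet amounts (n = n₀ + ν ξ):
  R: 507.2 − 2(138.9) = 229.3
  M: 562.8 − 3(138.9) = 146
  U: 0 + 1(138.9) = 138.9
  Q: 0 + 3(138.9) = 416.8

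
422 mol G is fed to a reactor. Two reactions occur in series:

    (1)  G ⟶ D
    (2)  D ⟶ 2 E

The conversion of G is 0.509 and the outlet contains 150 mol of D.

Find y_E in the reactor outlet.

Conversion of G: G consumed = 1ξ₁ = 0.509 × 422 → ξ₁ = 214.8 mol.
D balance: n_D = 0 + 1ξ₁ − 1ξ₂ = 150 → ξ₂ = (1·214.8 − 150)/1 = 64.8 mol.
Outlet amounts (n = n₀ + Σ ν·ξ):
  G: 422 − 1(214.8) = 207.2
  D: 0 + 1(214.8) − 1(64.8) = 150
  E: 0 + 2(64.8) = 129.6
Total out = 486.8 mol; y_E = 129.6 / 486.8 = 0.2662.

0.266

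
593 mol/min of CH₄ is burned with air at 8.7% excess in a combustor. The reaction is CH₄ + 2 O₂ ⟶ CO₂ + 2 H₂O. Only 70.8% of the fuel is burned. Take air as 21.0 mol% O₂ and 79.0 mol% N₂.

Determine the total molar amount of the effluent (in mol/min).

Stoichiometric O₂ = 2 × 593 = 1186 mol/min; O₂ fed = 1186 × 1.087 = 1289 mol/min.
N₂ fed = 1289 × 79/21 = 4850 mol/min.
Fuel reacted = 0.708 × 593 → ξ = 419.8 mol/min.
Outlet (n = n₀ + ν ξ):
  CH₄: 593 − 1(419.8) = 173.2
  O₂: 1289 − 2(419.8) = 449.5
  N₂: 4850 (inert)
  CO₂: 0 + 1(419.8) = 419.8
  H₂O: 0 + 2(419.8) = 839.7
Total out = 173.2 + 449.5 + 4850 + 419.8 + 839.7 = 6732 mol/min.

6730 mol/min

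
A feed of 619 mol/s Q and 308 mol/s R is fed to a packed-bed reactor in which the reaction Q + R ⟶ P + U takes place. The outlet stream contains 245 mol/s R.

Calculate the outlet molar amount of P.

For R: n = n₀ − 1ξ → 245 = 308 − 1ξ, giving ξ = 63 mol/s.
Outlet amounts (n = n₀ + ν ξ):
  Q: 619 − 1(63) = 556
  R: 308 − 1(63) = 245
  P: 0 + 1(63) = 63
  U: 0 + 1(63) = 63

63 mol/s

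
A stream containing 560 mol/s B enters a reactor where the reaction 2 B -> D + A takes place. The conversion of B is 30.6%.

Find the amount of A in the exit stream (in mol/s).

B reacted = 0.306 × 560 = 171.4 mol/s; ν_B = −2, so ξ = 171.4/2 = 85.68 mol/s.
Outlet amounts (n = n₀ + ν ξ):
  B: 560 − 2(85.68) = 388.6
  D: 0 + 1(85.68) = 85.68
  A: 0 + 1(85.68) = 85.68

85.7 mol/s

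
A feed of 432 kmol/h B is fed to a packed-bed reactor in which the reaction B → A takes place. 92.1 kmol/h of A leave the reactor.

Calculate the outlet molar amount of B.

For A: n = n₀ + 1ξ → 92.1 = 0 + 1ξ, giving ξ = 92.1 kmol/h.
Outlet amounts (n = n₀ + ν ξ):
  B: 432 − 1(92.1) = 339.9
  A: 0 + 1(92.1) = 92.1

340 kmol/h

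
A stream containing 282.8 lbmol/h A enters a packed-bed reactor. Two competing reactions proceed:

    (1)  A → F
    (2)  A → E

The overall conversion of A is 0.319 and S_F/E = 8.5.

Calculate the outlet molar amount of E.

9.5 lbmol/h

Conversion of A: A consumed = 0.319 × 282.8 = 90.21 lbmol/h = 1ξ₁ + 1ξ₂.
Selectivity: 1ξ₁ / (1ξ₂) = 8.5 → ξ₁ = 8.5 ξ₂.
Substitute: (1·8.5 + 1) ξ₂ = 90.21 → ξ₂ = 9.496 lbmol/h, ξ₁ = 80.72 lbmol/h.
Outlet amounts (n = n₀ + Σ ν·ξ):
  A: 282.8 − 1(80.72) − 1(9.496) = 192.6
  F: 0 + 1(80.72) = 80.72
  E: 0 + 1(9.496) = 9.496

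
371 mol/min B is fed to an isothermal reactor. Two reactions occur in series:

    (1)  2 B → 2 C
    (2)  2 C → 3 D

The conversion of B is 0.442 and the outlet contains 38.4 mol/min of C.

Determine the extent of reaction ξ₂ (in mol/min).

ξ₂ = 62.8 mol/min

Conversion of B: B consumed = 2ξ₁ = 0.442 × 371 → ξ₁ = 81.99 mol/min.
C balance: n_C = 0 + 2ξ₁ − 2ξ₂ = 38.4 → ξ₂ = (2·81.99 − 38.4)/2 = 62.79 mol/min.
Outlet amounts (n = n₀ + Σ ν·ξ):
  B: 371 − 2(81.99) = 207
  C: 0 + 2(81.99) − 2(62.79) = 38.4
  D: 0 + 3(62.79) = 188.4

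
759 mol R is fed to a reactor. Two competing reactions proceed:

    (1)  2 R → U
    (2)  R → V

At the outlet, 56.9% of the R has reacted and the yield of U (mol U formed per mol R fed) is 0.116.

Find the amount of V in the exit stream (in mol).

Yield of U: 1ξ₁ / 759 = 0.116 → ξ₁ = 88.04 mol.
Conversion of R: 2ξ₁ + 1ξ₂ = 0.569 × 759 = 431.9 → ξ₂ = 255.8 mol.
Outlet amounts (n = n₀ + Σ ν·ξ):
  R: 759 − 2(88.04) − 1(255.8) = 327.1
  U: 0 + 1(88.04) = 88.04
  V: 0 + 1(255.8) = 255.8

256 mol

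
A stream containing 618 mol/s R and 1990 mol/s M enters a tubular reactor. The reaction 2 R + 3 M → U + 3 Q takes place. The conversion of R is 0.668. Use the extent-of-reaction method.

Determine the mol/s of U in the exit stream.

R reacted = 0.668 × 618 = 412.8 mol/s; ν_R = −2, so ξ = 412.8/2 = 206.4 mol/s.
Outlet amounts (n = n₀ + ν ξ):
  R: 618 − 2(206.4) = 205.2
  M: 1990 − 3(206.4) = 1371
  U: 0 + 1(206.4) = 206.4
  Q: 0 + 3(206.4) = 619.2

206 mol/s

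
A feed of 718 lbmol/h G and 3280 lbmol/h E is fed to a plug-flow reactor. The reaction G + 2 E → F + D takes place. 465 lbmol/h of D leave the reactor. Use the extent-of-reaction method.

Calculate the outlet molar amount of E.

2350 lbmol/h

For D: n = n₀ + 1ξ → 465 = 0 + 1ξ, giving ξ = 465 lbmol/h.
Outlet amounts (n = n₀ + ν ξ):
  G: 718 − 1(465) = 253
  E: 3280 − 2(465) = 2350
  F: 0 + 1(465) = 465
  D: 0 + 1(465) = 465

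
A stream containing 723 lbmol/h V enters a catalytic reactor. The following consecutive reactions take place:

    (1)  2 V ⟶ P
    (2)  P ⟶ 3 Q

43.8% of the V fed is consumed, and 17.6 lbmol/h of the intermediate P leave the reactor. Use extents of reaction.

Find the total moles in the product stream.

846 lbmol/h

Conversion of V: V consumed = 2ξ₁ = 0.438 × 723 → ξ₁ = 158.3 lbmol/h.
P balance: n_P = 0 + 1ξ₁ − 1ξ₂ = 17.6 → ξ₂ = (1·158.3 − 17.6)/1 = 140.7 lbmol/h.
Outlet amounts (n = n₀ + Σ ν·ξ):
  V: 723 − 2(158.3) = 406.3
  P: 0 + 1(158.3) − 1(140.7) = 17.6
  Q: 0 + 3(140.7) = 422.2
Total out = 406.3 + 17.6 + 422.2 = 846.1 lbmol/h.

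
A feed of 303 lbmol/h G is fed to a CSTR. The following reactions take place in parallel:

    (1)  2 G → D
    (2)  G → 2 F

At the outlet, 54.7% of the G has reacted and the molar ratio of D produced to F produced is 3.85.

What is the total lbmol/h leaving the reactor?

Conversion of G: G consumed = 0.547 × 303 = 165.7 lbmol/h = 2ξ₁ + 1ξ₂.
Selectivity: 1ξ₁ / (2ξ₂) = 3.85 → ξ₁ = 7.7 ξ₂.
Substitute: (2·7.7 + 1) ξ₂ = 165.7 → ξ₂ = 10.11 lbmol/h, ξ₁ = 77.82 lbmol/h.
Outlet amounts (n = n₀ + Σ ν·ξ):
  G: 303 − 2(77.82) − 1(10.11) = 137.3
  D: 0 + 1(77.82) = 77.82
  F: 0 + 2(10.11) = 20.21
Total out = 137.3 + 77.82 + 20.21 = 235.3 lbmol/h.

235 lbmol/h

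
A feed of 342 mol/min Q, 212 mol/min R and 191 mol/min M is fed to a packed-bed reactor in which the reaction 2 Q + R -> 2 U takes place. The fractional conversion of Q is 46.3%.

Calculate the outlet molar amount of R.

Q reacted = 0.463 × 342 = 158.3 mol/min; ν_Q = −2, so ξ = 158.3/2 = 79.17 mol/min.
Outlet amounts (n = n₀ + ν ξ):
  Q: 342 − 2(79.17) = 183.7
  R: 212 − 1(79.17) = 132.8
  U: 0 + 2(79.17) = 158.3
  M: 191 (inert)

133 mol/min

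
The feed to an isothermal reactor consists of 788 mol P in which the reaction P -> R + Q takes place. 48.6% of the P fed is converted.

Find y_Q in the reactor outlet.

0.327

P reacted = 0.486 × 788 = 383 mol; ν_P = −1, so ξ = 383/1 = 383 mol.
Outlet amounts (n = n₀ + ν ξ):
  P: 788 − 1(383) = 405
  R: 0 + 1(383) = 383
  Q: 0 + 1(383) = 383
Total out = 1171 mol; y_Q = 383 / 1171 = 0.3271.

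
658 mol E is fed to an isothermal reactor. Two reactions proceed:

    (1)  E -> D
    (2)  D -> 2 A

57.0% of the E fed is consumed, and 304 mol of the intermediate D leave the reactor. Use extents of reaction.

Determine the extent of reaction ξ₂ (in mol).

ξ₂ = 71.1 mol

Conversion of E: E consumed = 1ξ₁ = 0.57 × 658 → ξ₁ = 375.1 mol.
D balance: n_D = 0 + 1ξ₁ − 1ξ₂ = 304 → ξ₂ = (1·375.1 − 304)/1 = 71.06 mol.
Outlet amounts (n = n₀ + Σ ν·ξ):
  E: 658 − 1(375.1) = 282.9
  D: 0 + 1(375.1) − 1(71.06) = 304
  A: 0 + 2(71.06) = 142.1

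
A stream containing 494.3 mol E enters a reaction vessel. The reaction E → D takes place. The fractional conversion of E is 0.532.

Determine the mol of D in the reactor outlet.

E reacted = 0.532 × 494.3 = 263 mol; ν_E = −1, so ξ = 263/1 = 263 mol.
Outlet amounts (n = n₀ + ν ξ):
  E: 494.3 − 1(263) = 231.3
  D: 0 + 1(263) = 263

263 mol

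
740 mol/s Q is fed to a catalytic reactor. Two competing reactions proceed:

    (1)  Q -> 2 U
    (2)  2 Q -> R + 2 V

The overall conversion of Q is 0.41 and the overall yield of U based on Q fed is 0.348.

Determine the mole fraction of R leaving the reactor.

Yield of U: 2ξ₁ / 740 = 0.348 → ξ₁ = 128.8 mol/s.
Conversion of Q: 1ξ₁ + 2ξ₂ = 0.41 × 740 = 303.4 → ξ₂ = 87.32 mol/s.
Outlet amounts (n = n₀ + Σ ν·ξ):
  Q: 740 − 1(128.8) − 2(87.32) = 436.6
  U: 0 + 2(128.8) = 257.5
  R: 0 + 1(87.32) = 87.32
  V: 0 + 2(87.32) = 174.6
Total out = 956.1 mol/s; y_R = 87.32 / 956.1 = 0.09133.

0.0913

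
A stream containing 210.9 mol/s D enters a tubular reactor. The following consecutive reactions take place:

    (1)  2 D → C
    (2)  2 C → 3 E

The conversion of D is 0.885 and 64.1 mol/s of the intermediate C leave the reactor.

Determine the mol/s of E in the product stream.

43.8 mol/s

Conversion of D: D consumed = 2ξ₁ = 0.885 × 210.9 → ξ₁ = 93.32 mol/s.
C balance: n_C = 0 + 1ξ₁ − 2ξ₂ = 64.1 → ξ₂ = (1·93.32 − 64.1)/2 = 14.61 mol/s.
Outlet amounts (n = n₀ + Σ ν·ξ):
  D: 210.9 − 2(93.32) = 24.25
  C: 0 + 1(93.32) − 2(14.61) = 64.1
  E: 0 + 3(14.61) = 43.83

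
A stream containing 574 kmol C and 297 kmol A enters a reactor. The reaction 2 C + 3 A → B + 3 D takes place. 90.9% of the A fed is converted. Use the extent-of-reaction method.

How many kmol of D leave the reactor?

270 kmol

A reacted = 0.909 × 297 = 270 kmol; ν_A = −3, so ξ = 270/3 = 89.99 kmol.
Outlet amounts (n = n₀ + ν ξ):
  C: 574 − 2(89.99) = 394
  A: 297 − 3(89.99) = 27.03
  B: 0 + 1(89.99) = 89.99
  D: 0 + 3(89.99) = 270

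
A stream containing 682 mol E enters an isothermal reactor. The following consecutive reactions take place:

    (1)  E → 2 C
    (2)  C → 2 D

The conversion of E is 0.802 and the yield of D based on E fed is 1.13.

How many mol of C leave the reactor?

Conversion of E: E consumed = 1ξ₁ = 0.802 × 682 → ξ₁ = 547 mol.
Yield of D: 2ξ₂ / 682 = 1.13 → ξ₂ = 385.3 mol.
Outlet amounts (n = n₀ + Σ ν·ξ):
  E: 682 − 1(547) = 135
  C: 0 + 2(547) − 1(385.3) = 708.6
  D: 0 + 2(385.3) = 770.7

709 mol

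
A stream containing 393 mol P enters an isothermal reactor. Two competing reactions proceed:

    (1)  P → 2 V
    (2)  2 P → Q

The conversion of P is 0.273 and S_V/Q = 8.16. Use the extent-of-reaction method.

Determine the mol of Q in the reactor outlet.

Conversion of P: P consumed = 0.273 × 393 = 107.3 mol = 1ξ₁ + 2ξ₂.
Selectivity: 2ξ₁ / (1ξ₂) = 8.16 → ξ₁ = 4.08 ξ₂.
Substitute: (1·4.08 + 2) ξ₂ = 107.3 → ξ₂ = 17.65 mol, ξ₁ = 72 mol.
Outlet amounts (n = n₀ + Σ ν·ξ):
  P: 393 − 1(72) − 2(17.65) = 285.7
  V: 0 + 2(72) = 144
  Q: 0 + 1(17.65) = 17.65

17.6 mol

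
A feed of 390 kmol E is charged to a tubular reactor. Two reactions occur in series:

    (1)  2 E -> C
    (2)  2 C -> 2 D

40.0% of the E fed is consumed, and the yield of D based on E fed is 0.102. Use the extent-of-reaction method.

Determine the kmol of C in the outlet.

Conversion of E: E consumed = 2ξ₁ = 0.4 × 390 → ξ₁ = 78 kmol.
Yield of D: 2ξ₂ / 390 = 0.102 → ξ₂ = 19.89 kmol.
Outlet amounts (n = n₀ + Σ ν·ξ):
  E: 390 − 2(78) = 234
  C: 0 + 1(78) − 2(19.89) = 38.22
  D: 0 + 2(19.89) = 39.78

38.2 kmol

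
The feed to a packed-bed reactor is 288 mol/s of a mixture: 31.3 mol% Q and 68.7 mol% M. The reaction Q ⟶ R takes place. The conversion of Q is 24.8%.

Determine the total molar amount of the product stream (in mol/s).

288 mol/s

Q reacted = 0.248 × 90.14 = 22.36 mol/s; ν_Q = −1, so ξ = 22.36/1 = 22.36 mol/s.
Outlet amounts (n = n₀ + ν ξ):
  Q: 90.14 − 1(22.36) = 67.79
  R: 0 + 1(22.36) = 22.36
  M: 197.9 (inert)
Total out = 67.79 + 22.36 + 197.9 = 288 mol/s.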